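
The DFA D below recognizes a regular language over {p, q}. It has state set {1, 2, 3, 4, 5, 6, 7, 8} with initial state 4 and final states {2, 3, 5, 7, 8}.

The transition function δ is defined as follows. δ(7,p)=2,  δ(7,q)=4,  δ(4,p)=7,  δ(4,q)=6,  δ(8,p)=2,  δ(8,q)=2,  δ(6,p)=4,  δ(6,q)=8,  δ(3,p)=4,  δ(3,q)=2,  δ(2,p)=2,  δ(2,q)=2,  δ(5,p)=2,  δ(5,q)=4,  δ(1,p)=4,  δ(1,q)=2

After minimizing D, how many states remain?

4

States {1,3,5} cannot be reached from the start state, so discard them.
Start with accepting vs non-accepting: {2,7,8} | {4,6}.
On input q, block {2,7,8} splits into {2,8} and {7}.
On input p, block {4,6} splits into {4} and {6}.
No further refinement is possible. Final partition (4 blocks): {2,8} | {4} | {7} | {6}.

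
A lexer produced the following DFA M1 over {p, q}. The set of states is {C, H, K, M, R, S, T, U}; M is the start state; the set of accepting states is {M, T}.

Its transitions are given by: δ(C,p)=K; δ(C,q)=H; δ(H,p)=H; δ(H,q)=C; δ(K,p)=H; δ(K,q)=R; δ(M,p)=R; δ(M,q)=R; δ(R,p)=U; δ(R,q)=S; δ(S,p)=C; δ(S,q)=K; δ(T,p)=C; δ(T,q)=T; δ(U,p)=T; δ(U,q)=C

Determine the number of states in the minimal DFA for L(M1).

All states are reachable from the start state.
Initial partition by acceptance: {M,T} | {C,H,K,R,S,U}.
Refine {M,T} on symbol q: members go to different blocks, giving {M} and {T}.
On input p, block {C,H,K,R,S,U} splits into {C,H,K,R,S} and {U}.
On input p, block {C,H,K,R,S} splits into {C,H,K,S} and {R}.
On input q, block {C,H,K,S} splits into {C,H,S} and {K}.
Refine {C,H,S} on symbol p: members go to different blocks, giving {H,S} and {C}.
Refine {H,S} on symbol p: members go to different blocks, giving {S} and {H}.
No further refinement is possible. Final partition (8 blocks): {M} | {S} | {T} | {U} | {R} | {K} | {C} | {H}.

8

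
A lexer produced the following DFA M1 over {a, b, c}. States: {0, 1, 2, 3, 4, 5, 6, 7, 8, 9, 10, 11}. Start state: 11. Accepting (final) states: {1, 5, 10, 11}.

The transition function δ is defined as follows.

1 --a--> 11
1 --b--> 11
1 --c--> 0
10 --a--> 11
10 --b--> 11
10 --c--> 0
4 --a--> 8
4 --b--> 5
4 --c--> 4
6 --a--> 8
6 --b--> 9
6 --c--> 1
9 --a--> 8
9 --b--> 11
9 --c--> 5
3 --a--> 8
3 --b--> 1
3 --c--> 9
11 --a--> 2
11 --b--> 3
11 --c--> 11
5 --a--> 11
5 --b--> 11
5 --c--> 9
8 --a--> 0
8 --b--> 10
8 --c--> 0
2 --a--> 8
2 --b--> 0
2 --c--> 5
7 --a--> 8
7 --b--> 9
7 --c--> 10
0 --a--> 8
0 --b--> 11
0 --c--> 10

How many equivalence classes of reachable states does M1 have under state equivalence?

Reachable states from the start: {0,1,2,3,5,8,9,10,11}. Unreachable: {4,6,7} — drop them.
Start with accepting vs non-accepting: {1,5,10,11} | {0,2,3,8,9}.
Split {1,5,10,11} by δ(·,a) → {1,5,10} and {11}.
On input b, block {0,2,3,8,9} splits into {0,9} and {3,8} and {2}.
Refine {3,8} on symbol a: members go to different blocks, giving {3} and {8}.
Stable partition: {1,5,10} | {0,9} | {11} | {3} | {2} | {8} — 6 equivalence classes.

6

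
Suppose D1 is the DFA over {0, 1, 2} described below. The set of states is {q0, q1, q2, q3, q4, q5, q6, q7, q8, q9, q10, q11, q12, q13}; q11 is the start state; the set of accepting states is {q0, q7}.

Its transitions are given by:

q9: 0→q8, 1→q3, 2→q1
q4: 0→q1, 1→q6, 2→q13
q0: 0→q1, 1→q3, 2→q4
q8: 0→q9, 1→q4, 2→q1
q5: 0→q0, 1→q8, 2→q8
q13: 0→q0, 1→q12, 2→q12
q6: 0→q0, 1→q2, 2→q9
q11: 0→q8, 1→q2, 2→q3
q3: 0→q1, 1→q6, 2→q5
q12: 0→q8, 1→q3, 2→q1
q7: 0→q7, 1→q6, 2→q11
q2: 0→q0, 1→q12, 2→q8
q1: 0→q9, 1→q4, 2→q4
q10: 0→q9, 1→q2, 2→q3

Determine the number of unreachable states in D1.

2

Starting at q11 and following transitions, the reachable set is {q0, q1, q2, q3, q4, q5, q6, q8, q9, q11, q12, q13}. That leaves q7, q10 unreachable — 2 in total.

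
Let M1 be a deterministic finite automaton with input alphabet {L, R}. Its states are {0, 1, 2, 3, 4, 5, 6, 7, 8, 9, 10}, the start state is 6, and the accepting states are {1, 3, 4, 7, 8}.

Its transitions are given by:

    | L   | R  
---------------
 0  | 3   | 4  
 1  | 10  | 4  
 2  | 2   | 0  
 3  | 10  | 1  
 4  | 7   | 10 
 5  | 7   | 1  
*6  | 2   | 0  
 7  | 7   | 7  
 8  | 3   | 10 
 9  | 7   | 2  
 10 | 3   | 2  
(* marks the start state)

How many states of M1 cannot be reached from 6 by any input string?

3

Starting at 6 and following transitions, the reachable set is {0, 1, 2, 3, 4, 6, 7, 10}. That leaves 5, 8, 9 unreachable — 3 in total.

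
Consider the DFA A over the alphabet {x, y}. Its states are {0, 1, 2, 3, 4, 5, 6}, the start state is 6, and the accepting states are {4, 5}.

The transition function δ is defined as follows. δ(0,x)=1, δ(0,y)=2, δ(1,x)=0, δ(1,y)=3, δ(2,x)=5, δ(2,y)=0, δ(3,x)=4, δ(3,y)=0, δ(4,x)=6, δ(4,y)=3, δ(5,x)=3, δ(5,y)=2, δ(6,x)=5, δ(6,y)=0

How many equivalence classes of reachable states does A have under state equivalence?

P0 = {4,5} | {0,1,2,3,6}.
On input x, block {0,1,2,3,6} splits into {2,3,6} and {0,1}.
The partition is now stable with 3 blocks: {4,5} | {2,3,6} | {0,1}.

3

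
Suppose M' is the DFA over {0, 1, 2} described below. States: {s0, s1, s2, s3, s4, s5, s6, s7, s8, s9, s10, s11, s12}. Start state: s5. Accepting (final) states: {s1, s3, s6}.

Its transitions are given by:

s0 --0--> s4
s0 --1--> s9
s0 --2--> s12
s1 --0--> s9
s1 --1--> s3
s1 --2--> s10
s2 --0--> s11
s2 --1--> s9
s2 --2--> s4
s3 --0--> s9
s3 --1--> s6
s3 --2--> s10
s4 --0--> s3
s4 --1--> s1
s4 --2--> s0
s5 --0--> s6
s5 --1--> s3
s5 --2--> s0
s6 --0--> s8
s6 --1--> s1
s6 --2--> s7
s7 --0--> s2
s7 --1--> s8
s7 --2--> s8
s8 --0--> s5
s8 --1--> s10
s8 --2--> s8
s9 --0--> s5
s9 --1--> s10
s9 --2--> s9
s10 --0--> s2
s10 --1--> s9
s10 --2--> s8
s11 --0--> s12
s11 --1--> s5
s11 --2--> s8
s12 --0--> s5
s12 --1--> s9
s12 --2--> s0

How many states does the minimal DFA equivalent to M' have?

7

Initial partition by acceptance: {s1,s3,s6} | {s0,s2,s4,s5,s7,s8,s9,s10,s11,s12}.
On input 0, block {s0,s2,s4,s5,s7,s8,s9,s10,s11,s12} splits into {s0,s2,s7,s8,s9,s10,s11,s12} and {s4,s5}.
Refine {s0,s2,s7,s8,s9,s10,s11,s12} on symbol 0: members go to different blocks, giving {s0,s8,s9,s12} and {s2,s7,s10,s11}.
On input 1, block {s0,s8,s9,s12} splits into {s0,s12} and {s8,s9}.
Refine {s2,s7,s10,s11} on symbol 0: members go to different blocks, giving {s2,s7,s10} and {s11}.
On input 0, block {s2,s7,s10} splits into {s7,s10} and {s2}.
Stable partition: {s1,s3,s6} | {s0,s12} | {s4,s5} | {s7,s10} | {s8,s9} | {s11} | {s2} — 7 equivalence classes.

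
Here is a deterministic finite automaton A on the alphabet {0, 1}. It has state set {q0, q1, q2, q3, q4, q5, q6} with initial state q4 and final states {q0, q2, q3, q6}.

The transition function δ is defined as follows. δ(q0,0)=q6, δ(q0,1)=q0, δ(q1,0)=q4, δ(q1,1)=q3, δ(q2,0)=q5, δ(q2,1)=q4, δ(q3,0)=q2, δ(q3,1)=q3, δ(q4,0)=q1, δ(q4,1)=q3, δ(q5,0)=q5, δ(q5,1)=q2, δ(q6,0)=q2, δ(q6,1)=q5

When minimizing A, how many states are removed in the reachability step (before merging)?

Starting at q4 and following transitions, the reachable set is {q1, q2, q3, q4, q5}. That leaves q0, q6 unreachable — 2 in total.

2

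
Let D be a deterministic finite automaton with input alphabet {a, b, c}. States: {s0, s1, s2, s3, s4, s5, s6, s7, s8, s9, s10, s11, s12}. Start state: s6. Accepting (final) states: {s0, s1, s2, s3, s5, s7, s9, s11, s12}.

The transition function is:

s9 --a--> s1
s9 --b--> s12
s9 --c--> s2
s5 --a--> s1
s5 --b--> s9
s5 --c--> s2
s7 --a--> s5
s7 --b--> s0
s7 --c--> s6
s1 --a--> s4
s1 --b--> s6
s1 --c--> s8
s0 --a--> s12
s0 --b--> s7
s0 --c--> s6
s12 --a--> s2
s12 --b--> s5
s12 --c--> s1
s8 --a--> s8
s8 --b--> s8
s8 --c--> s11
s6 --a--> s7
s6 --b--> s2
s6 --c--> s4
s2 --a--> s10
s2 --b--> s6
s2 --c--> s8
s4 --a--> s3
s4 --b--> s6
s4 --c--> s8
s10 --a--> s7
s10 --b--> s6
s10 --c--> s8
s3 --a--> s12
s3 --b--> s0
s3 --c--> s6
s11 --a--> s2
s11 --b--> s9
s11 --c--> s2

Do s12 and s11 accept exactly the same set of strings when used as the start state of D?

Yes

Initial partition by acceptance: {s0,s1,s2,s3,s5,s7,s9,s11,s12} | {s4,s6,s8,s10}.
On input a, block {s0,s1,s2,s3,s5,s7,s9,s11,s12} splits into {s0,s3,s5,s7,s9,s11,s12} and {s1,s2}.
Split {s0,s3,s5,s7,s9,s11,s12} by δ(·,a) → {s5,s9,s11,s12} and {s0,s3,s7}.
Refine {s4,s6,s8,s10} on symbol a: members go to different blocks, giving {s4,s6,s10} and {s8}.
On input b, block {s4,s6,s10} splits into {s4,s10} and {s6}.
The partition is now stable with 6 blocks: {s5,s9,s11,s12} | {s4,s10} | {s1,s2} | {s0,s3,s7} | {s8} | {s6}.
s12 and s11 lie in the same block of the stable partition, so they are equivalent — no string distinguishes them.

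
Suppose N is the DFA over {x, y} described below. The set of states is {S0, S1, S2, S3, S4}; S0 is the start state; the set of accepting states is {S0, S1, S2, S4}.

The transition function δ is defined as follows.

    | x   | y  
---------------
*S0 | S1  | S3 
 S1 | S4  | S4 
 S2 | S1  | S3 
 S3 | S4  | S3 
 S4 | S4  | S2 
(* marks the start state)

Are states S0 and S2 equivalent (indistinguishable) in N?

Every state is reachable, so we keep all 5.
Initial partition by acceptance: {S0,S1,S2,S4} | {S3}.
Split {S0,S1,S2,S4} by δ(·,y) → {S0,S2} and {S1,S4}.
On input y, block {S1,S4} splits into {S1} and {S4}.
Stable partition: {S0,S2} | {S3} | {S1} | {S4} — 4 equivalence classes.
S0 and S2 lie in the same block of the stable partition, so they are equivalent — no string distinguishes them.

Yes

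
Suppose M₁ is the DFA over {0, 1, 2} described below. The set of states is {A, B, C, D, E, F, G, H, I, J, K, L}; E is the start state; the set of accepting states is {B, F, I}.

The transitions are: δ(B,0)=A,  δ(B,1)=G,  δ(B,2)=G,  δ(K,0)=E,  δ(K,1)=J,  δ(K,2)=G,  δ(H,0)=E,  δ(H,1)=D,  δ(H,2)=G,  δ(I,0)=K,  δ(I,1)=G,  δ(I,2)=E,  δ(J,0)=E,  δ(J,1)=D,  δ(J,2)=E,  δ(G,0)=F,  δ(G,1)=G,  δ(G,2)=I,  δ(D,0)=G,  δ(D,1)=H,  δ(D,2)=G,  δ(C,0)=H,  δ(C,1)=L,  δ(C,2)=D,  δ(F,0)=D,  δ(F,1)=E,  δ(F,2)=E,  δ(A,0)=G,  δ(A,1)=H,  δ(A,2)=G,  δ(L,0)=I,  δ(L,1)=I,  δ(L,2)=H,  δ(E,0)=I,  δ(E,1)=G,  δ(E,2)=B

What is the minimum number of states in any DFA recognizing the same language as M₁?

States {C,L} cannot be reached from the start state, so discard them.
P0 = {B,F,I} | {A,D,E,G,H,J,K}.
On input 0, block {A,D,E,G,H,J,K} splits into {A,D,H,J,K} and {E,G}.
No further refinement is possible. Final partition (3 blocks): {B,F,I} | {A,D,H,J,K} | {E,G}.

3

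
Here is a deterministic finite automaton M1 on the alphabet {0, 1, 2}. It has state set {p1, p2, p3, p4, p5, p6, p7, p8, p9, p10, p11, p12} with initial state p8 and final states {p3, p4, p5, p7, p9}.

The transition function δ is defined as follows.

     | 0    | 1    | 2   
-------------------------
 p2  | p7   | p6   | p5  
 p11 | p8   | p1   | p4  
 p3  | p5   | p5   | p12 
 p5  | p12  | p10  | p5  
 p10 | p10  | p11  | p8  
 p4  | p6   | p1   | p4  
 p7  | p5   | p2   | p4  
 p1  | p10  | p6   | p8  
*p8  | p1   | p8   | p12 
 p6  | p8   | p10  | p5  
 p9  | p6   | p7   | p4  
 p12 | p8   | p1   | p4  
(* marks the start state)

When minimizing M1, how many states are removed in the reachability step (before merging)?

No path from p8 leads to p2, p3, p7, p9; the other 8 states are all reachable.

4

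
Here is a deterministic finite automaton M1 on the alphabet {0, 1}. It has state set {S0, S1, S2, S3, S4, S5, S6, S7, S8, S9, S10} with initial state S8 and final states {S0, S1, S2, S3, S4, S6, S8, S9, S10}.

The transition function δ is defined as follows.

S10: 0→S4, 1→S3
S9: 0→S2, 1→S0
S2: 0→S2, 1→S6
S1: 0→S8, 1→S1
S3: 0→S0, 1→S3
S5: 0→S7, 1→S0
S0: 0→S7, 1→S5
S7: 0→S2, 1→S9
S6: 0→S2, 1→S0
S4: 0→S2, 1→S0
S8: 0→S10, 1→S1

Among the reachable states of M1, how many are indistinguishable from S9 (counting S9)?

3

P0 = {S0,S1,S2,S3,S4,S6,S8,S9,S10} | {S5,S7}.
Refine {S0,S1,S2,S3,S4,S6,S8,S9,S10} on symbol 0: members go to different blocks, giving {S1,S2,S3,S4,S6,S8,S9,S10} and {S0}.
Split {S1,S2,S3,S4,S6,S8,S9,S10} by δ(·,0) → {S1,S2,S4,S6,S8,S9,S10} and {S3}.
Split {S1,S2,S4,S6,S8,S9,S10} by δ(·,1) → {S1,S2,S8} and {S4,S6,S9} and {S10}.
Refine {S1,S2,S8} on symbol 0: members go to different blocks, giving {S1,S2} and {S8}.
Refine {S1,S2} on symbol 0: members go to different blocks, giving {S1} and {S2}.
Split {S5,S7} by δ(·,0) → {S5} and {S7}.
Stable partition: {S1} | {S5} | {S0} | {S3} | {S4,S6,S9} | {S10} | {S8} | {S2} | {S7} — 9 equivalence classes.
State S9 belongs to the block {S4,S6,S9}, which has 3 states.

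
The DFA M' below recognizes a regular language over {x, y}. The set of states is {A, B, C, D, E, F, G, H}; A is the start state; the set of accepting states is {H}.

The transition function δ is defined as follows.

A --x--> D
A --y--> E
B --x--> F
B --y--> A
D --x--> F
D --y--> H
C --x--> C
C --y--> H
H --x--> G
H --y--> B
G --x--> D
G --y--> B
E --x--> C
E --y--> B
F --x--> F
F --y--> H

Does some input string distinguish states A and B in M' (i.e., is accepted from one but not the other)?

Initial partition by acceptance: {H} | {A,B,C,D,E,F,G}.
Split {A,B,C,D,E,F,G} by δ(·,y) → {A,B,E,G} and {C,D,F}.
The partition is now stable with 3 blocks: {H} | {A,B,E,G} | {C,D,F}.
A and B lie in the same block of the stable partition, so they are equivalent — no string distinguishes them.

No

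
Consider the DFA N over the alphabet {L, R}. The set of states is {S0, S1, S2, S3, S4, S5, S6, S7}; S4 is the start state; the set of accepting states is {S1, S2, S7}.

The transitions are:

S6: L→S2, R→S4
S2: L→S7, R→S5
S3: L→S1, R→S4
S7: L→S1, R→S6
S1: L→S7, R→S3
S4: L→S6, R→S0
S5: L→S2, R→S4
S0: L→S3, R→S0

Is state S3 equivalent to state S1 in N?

No

Every state is reachable, so we keep all 8.
P0 = {S1,S2,S7} | {S0,S3,S4,S5,S6}.
On input L, block {S0,S3,S4,S5,S6} splits into {S3,S5,S6} and {S0,S4}.
The partition is now stable with 3 blocks: {S1,S2,S7} | {S3,S5,S6} | {S0,S4}.
S3 and S1 end up in different blocks, so they are distinguishable. For instance, the string 'ε' is accepted from only S1.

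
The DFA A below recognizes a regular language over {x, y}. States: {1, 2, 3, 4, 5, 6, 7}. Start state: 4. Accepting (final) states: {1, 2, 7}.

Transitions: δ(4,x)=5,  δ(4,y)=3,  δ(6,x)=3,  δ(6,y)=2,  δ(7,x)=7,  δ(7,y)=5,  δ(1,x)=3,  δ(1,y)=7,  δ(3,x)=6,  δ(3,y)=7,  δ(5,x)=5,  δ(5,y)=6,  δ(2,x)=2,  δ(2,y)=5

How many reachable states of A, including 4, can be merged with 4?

2

States {1} cannot be reached from the start state, so discard them.
Start with accepting vs non-accepting: {2,7} | {3,4,5,6}.
Refine {3,4,5,6} on symbol y: members go to different blocks, giving {3,6} and {4,5}.
Stable partition: {2,7} | {3,6} | {4,5} — 3 equivalence classes.
State 4 belongs to the block {4,5}, which has 2 states.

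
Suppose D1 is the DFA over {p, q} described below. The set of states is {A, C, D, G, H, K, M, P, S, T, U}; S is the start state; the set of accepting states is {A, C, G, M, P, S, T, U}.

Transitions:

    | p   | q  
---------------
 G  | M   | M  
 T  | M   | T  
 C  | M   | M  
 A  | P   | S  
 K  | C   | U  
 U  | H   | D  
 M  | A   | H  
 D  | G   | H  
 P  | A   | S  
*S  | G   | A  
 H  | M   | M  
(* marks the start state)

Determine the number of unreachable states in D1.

5

No path from S leads to C, D, K, T, U; the other 6 states are all reachable.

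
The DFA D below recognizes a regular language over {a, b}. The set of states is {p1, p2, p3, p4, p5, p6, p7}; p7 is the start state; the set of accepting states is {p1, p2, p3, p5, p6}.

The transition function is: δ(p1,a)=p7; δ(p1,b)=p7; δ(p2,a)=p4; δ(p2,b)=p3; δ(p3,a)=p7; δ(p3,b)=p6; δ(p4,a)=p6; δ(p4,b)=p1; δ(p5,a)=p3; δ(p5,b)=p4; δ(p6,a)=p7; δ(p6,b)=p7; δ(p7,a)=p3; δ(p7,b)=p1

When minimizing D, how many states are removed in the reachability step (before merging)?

3

BFS from p7 reaches {p1, p3, p6, p7}; the 3 state(s) p2, p4, p5 are never visited.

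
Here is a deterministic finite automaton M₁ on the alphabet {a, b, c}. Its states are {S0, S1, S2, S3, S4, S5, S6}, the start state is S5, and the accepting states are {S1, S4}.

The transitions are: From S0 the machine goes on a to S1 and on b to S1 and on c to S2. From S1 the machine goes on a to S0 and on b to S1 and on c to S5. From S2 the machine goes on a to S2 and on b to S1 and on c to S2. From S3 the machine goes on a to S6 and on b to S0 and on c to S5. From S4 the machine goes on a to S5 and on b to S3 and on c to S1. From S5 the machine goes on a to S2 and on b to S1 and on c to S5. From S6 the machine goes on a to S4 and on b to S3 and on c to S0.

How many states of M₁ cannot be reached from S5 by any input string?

3

BFS from S5 reaches {S0, S1, S2, S5}; the 3 state(s) S3, S4, S6 are never visited.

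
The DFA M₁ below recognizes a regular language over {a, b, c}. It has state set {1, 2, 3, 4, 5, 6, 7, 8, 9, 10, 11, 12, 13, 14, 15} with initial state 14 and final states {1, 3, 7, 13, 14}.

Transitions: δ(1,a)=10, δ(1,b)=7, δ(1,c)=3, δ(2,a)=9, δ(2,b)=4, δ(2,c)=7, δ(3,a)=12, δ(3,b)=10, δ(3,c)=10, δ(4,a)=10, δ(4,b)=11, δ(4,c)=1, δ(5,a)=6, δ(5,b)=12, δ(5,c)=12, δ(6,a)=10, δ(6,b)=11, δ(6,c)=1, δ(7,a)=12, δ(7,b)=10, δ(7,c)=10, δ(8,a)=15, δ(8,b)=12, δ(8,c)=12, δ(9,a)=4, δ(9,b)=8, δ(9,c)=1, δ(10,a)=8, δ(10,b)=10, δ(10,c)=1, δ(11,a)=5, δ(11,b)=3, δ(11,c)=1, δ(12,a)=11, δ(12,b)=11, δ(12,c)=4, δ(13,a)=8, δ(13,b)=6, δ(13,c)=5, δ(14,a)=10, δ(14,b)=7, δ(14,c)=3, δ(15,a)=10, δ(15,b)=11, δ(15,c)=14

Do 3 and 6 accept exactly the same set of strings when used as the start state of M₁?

First remove the unreachable states {2,9,13}; 12 states remain.
P0 = {1,3,7,14} | {4,5,6,8,10,11,12,15}.
Refine {1,3,7,14} on symbol b: members go to different blocks, giving {1,14} and {3,7}.
Split {4,5,6,8,10,11,12,15} by δ(·,b) → {4,5,6,8,10,12,15} and {11}.
Refine {4,5,6,8,10,12,15} on symbol a: members go to different blocks, giving {4,5,6,8,10,15} and {12}.
On input b, block {4,5,6,8,10,15} splits into {4,6,15} and {5,8} and {10}.
Stable partition: {1,14} | {4,6,15} | {3,7} | {11} | {12} | {5,8} | {10} — 7 equivalence classes.
3 and 6 end up in different blocks, so they are distinguishable. For instance, the string 'ε' is accepted from only 3.

No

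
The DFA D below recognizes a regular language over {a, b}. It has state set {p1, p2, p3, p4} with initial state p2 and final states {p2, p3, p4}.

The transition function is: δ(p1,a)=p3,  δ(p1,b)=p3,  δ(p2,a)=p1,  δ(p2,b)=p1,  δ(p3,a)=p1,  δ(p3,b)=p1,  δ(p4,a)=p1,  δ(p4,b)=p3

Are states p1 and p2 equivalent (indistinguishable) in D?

First remove the unreachable states {p4}; 3 states remain.
Start with accepting vs non-accepting: {p2,p3} | {p1}.
No further refinement is possible. Final partition (2 blocks): {p2,p3} | {p1}.
p1 and p2 end up in different blocks, so they are distinguishable. For instance, the string 'ε' is accepted from only p2.

No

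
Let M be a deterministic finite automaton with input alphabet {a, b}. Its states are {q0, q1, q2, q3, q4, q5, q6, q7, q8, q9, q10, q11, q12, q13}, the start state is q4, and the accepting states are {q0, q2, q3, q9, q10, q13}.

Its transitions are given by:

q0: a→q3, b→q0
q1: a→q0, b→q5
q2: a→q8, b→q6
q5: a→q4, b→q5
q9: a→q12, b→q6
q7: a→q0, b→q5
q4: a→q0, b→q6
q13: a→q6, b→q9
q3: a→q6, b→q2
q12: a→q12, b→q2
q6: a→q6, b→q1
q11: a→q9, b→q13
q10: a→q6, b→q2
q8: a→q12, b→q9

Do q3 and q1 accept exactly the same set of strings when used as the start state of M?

No

First remove the unreachable states {q7,q10,q11,q13}; 10 states remain.
Initial partition by acceptance: {q0,q2,q3,q9} | {q1,q4,q5,q6,q8,q12}.
Refine {q0,q2,q3,q9} on symbol a: members go to different blocks, giving {q2,q3,q9} and {q0}.
Split {q2,q3,q9} by δ(·,b) → {q2,q9} and {q3}.
Split {q1,q4,q5,q6,q8,q12} by δ(·,a) → {q5,q6,q8,q12} and {q1,q4}.
Split {q5,q6,q8,q12} by δ(·,a) → {q6,q8,q12} and {q5}.
Split {q6,q8,q12} by δ(·,b) → {q8,q12} and {q6}.
Refine {q1,q4} on symbol b: members go to different blocks, giving {q1} and {q4}.
No further refinement is possible. Final partition (8 blocks): {q2,q9} | {q8,q12} | {q0} | {q3} | {q1} | {q5} | {q6} | {q4}.
q3 and q1 end up in different blocks, so they are distinguishable. For instance, the string 'ε' is accepted from only q3.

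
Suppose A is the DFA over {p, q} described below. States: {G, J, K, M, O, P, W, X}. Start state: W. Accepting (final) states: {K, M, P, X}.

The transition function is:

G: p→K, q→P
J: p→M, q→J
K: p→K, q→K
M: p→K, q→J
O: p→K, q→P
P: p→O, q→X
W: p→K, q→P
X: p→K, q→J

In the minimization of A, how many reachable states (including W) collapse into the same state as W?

2

Reachable states from the start: {J,K,M,O,P,W,X}. Unreachable: {G} — drop them.
Initial partition by acceptance: {K,M,P,X} | {J,O,W}.
Split {K,M,P,X} by δ(·,p) → {K,M,X} and {P}.
On input q, block {K,M,X} splits into {M,X} and {K}.
Refine {J,O,W} on symbol p: members go to different blocks, giving {O,W} and {J}.
The partition is now stable with 5 blocks: {M,X} | {O,W} | {P} | {K} | {J}.
State W belongs to the block {O,W}, which has 2 states.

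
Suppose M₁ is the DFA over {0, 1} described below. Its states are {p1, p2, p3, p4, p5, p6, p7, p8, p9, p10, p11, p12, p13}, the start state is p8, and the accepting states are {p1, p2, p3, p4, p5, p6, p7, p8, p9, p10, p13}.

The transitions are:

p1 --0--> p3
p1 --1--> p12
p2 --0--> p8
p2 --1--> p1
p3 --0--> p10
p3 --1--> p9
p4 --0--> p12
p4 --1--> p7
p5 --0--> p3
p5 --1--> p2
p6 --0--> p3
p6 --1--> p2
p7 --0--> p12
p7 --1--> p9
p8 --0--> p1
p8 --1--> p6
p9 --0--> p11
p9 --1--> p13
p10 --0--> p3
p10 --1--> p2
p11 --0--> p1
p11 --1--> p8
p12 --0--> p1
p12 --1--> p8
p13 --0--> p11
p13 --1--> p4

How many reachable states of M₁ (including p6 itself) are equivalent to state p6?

Reachable states from the start: {p1,p2,p3,p4,p6,p7,p8,p9,p10,p11,p12,p13}. Unreachable: {p5} — drop them.
Initial partition by acceptance: {p1,p2,p3,p4,p6,p7,p8,p9,p10,p13} | {p11,p12}.
Refine {p1,p2,p3,p4,p6,p7,p8,p9,p10,p13} on symbol 0: members go to different blocks, giving {p1,p2,p3,p6,p8,p10} and {p4,p7,p9,p13}.
Split {p1,p2,p3,p6,p8,p10} by δ(·,1) → {p2,p6,p8,p10} and {p1} and {p3}.
Refine {p2,p6,p8,p10} on symbol 0: members go to different blocks, giving {p6,p10} and {p2} and {p8}.
Stable partition: {p6,p10} | {p11,p12} | {p4,p7,p9,p13} | {p1} | {p3} | {p2} | {p8} — 7 equivalence classes.
State p6 belongs to the block {p6,p10}, which has 2 states.

2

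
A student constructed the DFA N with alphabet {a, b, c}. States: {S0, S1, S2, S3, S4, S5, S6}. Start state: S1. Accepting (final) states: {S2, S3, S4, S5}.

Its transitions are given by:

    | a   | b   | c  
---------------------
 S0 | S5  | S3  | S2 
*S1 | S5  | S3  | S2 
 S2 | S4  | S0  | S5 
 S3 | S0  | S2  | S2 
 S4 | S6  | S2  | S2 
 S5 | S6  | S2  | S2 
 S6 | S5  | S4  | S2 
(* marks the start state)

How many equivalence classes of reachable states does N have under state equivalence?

3

Initial partition by acceptance: {S2,S3,S4,S5} | {S0,S1,S6}.
Refine {S2,S3,S4,S5} on symbol a: members go to different blocks, giving {S3,S4,S5} and {S2}.
The partition is now stable with 3 blocks: {S3,S4,S5} | {S0,S1,S6} | {S2}.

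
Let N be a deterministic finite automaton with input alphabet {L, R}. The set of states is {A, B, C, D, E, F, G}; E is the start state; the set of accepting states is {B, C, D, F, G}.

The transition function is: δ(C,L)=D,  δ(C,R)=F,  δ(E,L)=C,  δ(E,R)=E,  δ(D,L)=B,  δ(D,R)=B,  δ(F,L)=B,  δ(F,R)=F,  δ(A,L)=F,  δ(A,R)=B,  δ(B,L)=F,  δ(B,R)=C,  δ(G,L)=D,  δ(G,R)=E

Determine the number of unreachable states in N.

2

BFS from E reaches {B, C, D, E, F}; the 2 state(s) A, G are never visited.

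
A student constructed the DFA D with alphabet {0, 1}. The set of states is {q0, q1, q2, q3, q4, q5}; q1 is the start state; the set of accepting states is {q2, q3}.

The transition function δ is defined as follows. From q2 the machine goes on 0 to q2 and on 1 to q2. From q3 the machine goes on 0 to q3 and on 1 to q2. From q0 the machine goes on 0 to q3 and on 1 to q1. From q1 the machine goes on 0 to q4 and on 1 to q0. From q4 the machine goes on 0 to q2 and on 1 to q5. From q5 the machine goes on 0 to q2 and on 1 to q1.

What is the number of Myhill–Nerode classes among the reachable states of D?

4

P0 = {q2,q3} | {q0,q1,q4,q5}.
Split {q0,q1,q4,q5} by δ(·,0) → {q0,q4,q5} and {q1}.
Refine {q0,q4,q5} on symbol 1: members go to different blocks, giving {q0,q5} and {q4}.
Stable partition: {q2,q3} | {q0,q5} | {q1} | {q4} — 4 equivalence classes.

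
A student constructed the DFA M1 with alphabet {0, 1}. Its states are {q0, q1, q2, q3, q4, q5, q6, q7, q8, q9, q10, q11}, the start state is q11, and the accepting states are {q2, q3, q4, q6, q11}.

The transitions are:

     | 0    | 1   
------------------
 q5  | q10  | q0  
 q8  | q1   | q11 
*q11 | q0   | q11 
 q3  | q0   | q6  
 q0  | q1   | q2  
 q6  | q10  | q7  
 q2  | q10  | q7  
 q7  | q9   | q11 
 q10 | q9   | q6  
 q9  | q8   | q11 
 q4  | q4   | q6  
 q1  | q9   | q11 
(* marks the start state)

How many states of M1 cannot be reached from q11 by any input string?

No path from q11 leads to q3, q4, q5; the other 9 states are all reachable.

3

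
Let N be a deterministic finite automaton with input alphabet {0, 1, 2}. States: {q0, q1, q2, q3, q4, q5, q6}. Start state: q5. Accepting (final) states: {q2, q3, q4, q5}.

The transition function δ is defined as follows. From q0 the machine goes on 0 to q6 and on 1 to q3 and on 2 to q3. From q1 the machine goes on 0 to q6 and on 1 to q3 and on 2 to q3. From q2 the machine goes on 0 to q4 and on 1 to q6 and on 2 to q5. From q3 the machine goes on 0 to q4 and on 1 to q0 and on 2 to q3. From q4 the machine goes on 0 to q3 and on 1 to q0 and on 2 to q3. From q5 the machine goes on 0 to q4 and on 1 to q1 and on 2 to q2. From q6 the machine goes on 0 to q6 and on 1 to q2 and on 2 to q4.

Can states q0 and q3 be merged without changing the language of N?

All states are reachable from the start state.
Start with accepting vs non-accepting: {q2,q3,q4,q5} | {q0,q1,q6}.
The partition is now stable with 2 blocks: {q2,q3,q4,q5} | {q0,q1,q6}.
q0 and q3 end up in different blocks, so they are distinguishable. For instance, the string 'ε' is accepted from only q3.

No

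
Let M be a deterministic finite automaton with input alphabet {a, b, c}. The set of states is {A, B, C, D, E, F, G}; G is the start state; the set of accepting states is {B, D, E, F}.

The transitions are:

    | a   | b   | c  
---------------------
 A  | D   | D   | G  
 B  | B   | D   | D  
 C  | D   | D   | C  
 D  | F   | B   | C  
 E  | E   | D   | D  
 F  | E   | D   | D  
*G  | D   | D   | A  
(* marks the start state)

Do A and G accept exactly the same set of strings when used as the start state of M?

Yes

All states are reachable from the start state.
Initial partition by acceptance: {B,D,E,F} | {A,C,G}.
Split {B,D,E,F} by δ(·,c) → {B,E,F} and {D}.
Stable partition: {B,E,F} | {A,C,G} | {D} — 3 equivalence classes.
A and G lie in the same block of the stable partition, so they are equivalent — no string distinguishes them.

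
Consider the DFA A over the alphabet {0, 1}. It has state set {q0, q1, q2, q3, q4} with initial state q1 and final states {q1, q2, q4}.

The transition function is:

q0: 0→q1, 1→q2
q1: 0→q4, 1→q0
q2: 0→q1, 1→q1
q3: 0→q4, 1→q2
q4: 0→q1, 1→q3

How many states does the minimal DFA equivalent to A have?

3

Every state is reachable, so we keep all 5.
Start with accepting vs non-accepting: {q1,q2,q4} | {q0,q3}.
Refine {q1,q2,q4} on symbol 1: members go to different blocks, giving {q1,q4} and {q2}.
The partition is now stable with 3 blocks: {q1,q4} | {q0,q3} | {q2}.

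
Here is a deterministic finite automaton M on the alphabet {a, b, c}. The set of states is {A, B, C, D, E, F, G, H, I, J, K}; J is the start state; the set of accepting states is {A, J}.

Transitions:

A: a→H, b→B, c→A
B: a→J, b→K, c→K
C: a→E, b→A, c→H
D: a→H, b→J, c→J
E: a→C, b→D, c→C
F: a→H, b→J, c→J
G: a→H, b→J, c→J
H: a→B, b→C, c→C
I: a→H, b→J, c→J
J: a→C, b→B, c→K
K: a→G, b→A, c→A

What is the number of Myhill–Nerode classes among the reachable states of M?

8

First remove the unreachable states {F,I}; 9 states remain.
P0 = {A,J} | {B,C,D,E,G,H,K}.
Refine {A,J} on symbol c: members go to different blocks, giving {A} and {J}.
On input a, block {B,C,D,E,G,H,K} splits into {C,D,E,G,H,K} and {B}.
Refine {C,D,E,G,H,K} on symbol a: members go to different blocks, giving {C,D,E,G,K} and {H}.
Refine {C,D,E,G,K} on symbol a: members go to different blocks, giving {C,E,K} and {D,G}.
On input a, block {C,E,K} splits into {C,E} and {K}.
Refine {C,E} on symbol b: members go to different blocks, giving {C} and {E}.
The partition is now stable with 8 blocks: {A} | {C} | {J} | {B} | {H} | {D,G} | {K} | {E}.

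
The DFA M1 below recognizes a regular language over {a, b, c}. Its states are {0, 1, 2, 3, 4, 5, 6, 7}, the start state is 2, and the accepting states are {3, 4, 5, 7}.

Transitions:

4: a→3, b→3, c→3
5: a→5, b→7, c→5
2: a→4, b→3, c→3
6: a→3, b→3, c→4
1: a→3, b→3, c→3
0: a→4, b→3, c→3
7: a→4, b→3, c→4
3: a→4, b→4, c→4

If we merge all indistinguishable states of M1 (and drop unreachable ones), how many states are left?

2

First remove the unreachable states {0,1,5,6,7}; 3 states remain.
Initial partition by acceptance: {3,4} | {2}.
No further refinement is possible. Final partition (2 blocks): {3,4} | {2}.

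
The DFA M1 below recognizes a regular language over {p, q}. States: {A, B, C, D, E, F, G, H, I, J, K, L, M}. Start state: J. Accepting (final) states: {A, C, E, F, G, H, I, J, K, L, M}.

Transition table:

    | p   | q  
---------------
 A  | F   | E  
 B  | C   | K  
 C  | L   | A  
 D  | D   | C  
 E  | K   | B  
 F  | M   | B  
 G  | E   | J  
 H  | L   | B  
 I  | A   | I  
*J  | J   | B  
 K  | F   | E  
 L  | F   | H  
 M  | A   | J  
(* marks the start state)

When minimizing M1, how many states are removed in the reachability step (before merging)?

3

No path from J leads to D, G, I; the other 10 states are all reachable.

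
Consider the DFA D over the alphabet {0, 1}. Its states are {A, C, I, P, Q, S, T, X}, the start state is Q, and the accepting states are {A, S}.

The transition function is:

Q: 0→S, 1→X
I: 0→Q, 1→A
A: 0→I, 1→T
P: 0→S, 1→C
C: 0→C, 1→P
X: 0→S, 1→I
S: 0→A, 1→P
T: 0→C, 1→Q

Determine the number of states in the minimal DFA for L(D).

Initial partition by acceptance: {A,S} | {C,I,P,Q,T,X}.
Refine {A,S} on symbol 0: members go to different blocks, giving {S} and {A}.
Refine {C,I,P,Q,T,X} on symbol 0: members go to different blocks, giving {C,I,T} and {P,Q,X}.
Refine {C,I,T} on symbol 0: members go to different blocks, giving {C,T} and {I}.
On input 1, block {P,Q,X} splits into {P} and {Q} and {X}.
Split {C,T} by δ(·,1) → {C} and {T}.
Stable partition: {S} | {C} | {A} | {P} | {I} | {Q} | {X} | {T} — 8 equivalence classes.

8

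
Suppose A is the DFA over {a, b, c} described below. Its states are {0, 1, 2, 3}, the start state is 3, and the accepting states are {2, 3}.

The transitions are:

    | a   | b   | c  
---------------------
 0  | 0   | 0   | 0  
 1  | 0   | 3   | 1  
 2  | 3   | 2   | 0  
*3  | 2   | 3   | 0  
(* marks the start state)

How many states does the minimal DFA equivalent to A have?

Reachable states from the start: {0,2,3}. Unreachable: {1} — drop them.
Start with accepting vs non-accepting: {2,3} | {0}.
No further refinement is possible. Final partition (2 blocks): {2,3} | {0}.

2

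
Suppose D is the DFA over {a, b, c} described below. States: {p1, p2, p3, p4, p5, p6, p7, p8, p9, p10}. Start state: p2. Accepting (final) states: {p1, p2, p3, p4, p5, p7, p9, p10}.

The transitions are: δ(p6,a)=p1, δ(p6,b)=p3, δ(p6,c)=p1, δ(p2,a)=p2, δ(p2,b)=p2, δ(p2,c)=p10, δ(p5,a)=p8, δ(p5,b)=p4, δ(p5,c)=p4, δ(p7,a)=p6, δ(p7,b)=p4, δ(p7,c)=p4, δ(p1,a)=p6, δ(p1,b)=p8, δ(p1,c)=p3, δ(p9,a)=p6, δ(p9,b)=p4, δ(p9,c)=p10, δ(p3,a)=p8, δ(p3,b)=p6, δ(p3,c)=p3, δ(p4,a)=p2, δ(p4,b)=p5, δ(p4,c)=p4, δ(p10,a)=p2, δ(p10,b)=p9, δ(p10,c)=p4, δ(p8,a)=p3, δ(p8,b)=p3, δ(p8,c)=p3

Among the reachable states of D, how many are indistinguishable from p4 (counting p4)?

First remove the unreachable states {p7}; 9 states remain.
Start with accepting vs non-accepting: {p1,p2,p3,p4,p5,p9,p10} | {p6,p8}.
Split {p1,p2,p3,p4,p5,p9,p10} by δ(·,a) → {p1,p3,p5,p9} and {p2,p4,p10}.
Refine {p1,p3,p5,p9} on symbol b: members go to different blocks, giving {p1,p3} and {p5,p9}.
Split {p2,p4,p10} by δ(·,b) → {p4,p10} and {p2}.
Stable partition: {p1,p3} | {p6,p8} | {p4,p10} | {p5,p9} | {p2} — 5 equivalence classes.
State p4 belongs to the block {p4,p10}, which has 2 states.

2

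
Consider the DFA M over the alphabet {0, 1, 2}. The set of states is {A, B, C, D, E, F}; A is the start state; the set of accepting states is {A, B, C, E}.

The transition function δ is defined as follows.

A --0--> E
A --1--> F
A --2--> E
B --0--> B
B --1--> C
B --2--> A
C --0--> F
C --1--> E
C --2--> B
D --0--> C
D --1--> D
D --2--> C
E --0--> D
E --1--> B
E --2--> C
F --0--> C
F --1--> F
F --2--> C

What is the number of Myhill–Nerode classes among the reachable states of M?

5

Every state is reachable, so we keep all 6.
Initial partition by acceptance: {A,B,C,E} | {D,F}.
Split {A,B,C,E} by δ(·,0) → {A,B} and {C,E}.
On input 0, block {A,B} splits into {A} and {B}.
Refine {C,E} on symbol 1: members go to different blocks, giving {C} and {E}.
Stable partition: {A} | {D,F} | {C} | {B} | {E} — 5 equivalence classes.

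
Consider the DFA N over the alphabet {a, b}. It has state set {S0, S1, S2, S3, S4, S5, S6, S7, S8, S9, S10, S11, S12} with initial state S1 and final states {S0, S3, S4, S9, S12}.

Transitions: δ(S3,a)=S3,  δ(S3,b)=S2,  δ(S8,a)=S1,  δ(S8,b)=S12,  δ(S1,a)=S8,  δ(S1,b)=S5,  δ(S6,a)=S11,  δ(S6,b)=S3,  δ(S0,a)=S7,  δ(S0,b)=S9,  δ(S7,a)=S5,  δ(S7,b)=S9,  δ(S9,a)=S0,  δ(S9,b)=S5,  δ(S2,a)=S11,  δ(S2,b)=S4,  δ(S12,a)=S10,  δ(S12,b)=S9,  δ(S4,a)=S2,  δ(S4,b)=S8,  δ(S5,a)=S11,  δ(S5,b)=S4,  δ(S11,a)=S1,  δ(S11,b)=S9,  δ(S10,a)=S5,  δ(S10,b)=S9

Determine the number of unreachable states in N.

Starting at S1 and following transitions, the reachable set is {S0, S1, S2, S4, S5, S7, S8, S9, S10, S11, S12}. That leaves S3, S6 unreachable — 2 in total.

2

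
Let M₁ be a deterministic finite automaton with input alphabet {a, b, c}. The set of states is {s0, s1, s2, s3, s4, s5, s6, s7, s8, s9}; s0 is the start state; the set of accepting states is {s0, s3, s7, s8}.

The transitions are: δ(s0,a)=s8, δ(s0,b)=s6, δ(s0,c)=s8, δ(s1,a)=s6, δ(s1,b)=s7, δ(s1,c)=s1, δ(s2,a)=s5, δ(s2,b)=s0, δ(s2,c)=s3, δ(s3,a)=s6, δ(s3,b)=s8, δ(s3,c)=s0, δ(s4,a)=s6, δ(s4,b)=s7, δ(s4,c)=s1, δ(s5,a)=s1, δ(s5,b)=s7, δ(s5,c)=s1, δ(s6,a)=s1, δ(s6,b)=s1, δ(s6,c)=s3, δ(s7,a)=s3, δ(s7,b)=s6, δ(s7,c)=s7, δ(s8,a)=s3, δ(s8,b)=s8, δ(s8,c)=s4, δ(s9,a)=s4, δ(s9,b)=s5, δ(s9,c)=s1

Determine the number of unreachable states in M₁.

3

Starting at s0 and following transitions, the reachable set is {s0, s1, s3, s4, s6, s7, s8}. That leaves s2, s5, s9 unreachable — 3 in total.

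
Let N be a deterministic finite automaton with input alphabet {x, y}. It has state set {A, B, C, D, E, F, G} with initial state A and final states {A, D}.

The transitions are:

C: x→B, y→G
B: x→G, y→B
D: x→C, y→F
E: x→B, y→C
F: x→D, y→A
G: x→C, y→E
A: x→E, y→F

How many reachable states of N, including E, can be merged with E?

4

P0 = {A,D} | {B,C,E,F,G}.
Split {B,C,E,F,G} by δ(·,x) → {B,C,E,G} and {F}.
Stable partition: {A,D} | {B,C,E,G} | {F} — 3 equivalence classes.
State E belongs to the block {B,C,E,G}, which has 4 states.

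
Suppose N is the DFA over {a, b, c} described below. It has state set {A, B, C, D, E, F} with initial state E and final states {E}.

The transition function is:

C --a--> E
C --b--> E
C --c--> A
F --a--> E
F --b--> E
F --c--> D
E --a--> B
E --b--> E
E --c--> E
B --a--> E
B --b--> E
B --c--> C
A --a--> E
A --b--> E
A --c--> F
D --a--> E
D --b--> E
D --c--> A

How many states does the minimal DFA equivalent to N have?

2

Every state is reachable, so we keep all 6.
P0 = {E} | {A,B,C,D,F}.
The partition is now stable with 2 blocks: {E} | {A,B,C,D,F}.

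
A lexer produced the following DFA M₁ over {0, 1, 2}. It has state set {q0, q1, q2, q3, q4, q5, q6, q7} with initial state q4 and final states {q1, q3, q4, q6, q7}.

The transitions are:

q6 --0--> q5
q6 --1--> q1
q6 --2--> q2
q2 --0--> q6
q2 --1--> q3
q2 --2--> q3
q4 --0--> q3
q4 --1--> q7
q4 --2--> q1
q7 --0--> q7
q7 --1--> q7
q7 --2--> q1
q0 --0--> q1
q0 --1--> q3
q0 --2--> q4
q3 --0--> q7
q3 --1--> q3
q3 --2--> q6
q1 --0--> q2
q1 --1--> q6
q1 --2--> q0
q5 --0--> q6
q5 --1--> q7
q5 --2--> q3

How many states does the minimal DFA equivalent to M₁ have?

Initial partition by acceptance: {q1,q3,q4,q6,q7} | {q0,q2,q5}.
On input 0, block {q1,q3,q4,q6,q7} splits into {q3,q4,q7} and {q1,q6}.
No further refinement is possible. Final partition (3 blocks): {q3,q4,q7} | {q0,q2,q5} | {q1,q6}.

3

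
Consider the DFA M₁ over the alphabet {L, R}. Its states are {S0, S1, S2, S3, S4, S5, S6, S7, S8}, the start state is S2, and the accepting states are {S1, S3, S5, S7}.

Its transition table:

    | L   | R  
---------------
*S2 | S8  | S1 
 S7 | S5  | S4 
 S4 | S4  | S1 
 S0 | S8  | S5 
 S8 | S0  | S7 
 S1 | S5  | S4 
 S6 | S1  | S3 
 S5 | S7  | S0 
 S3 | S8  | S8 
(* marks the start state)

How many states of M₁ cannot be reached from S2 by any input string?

2

No path from S2 leads to S3, S6; the other 7 states are all reachable.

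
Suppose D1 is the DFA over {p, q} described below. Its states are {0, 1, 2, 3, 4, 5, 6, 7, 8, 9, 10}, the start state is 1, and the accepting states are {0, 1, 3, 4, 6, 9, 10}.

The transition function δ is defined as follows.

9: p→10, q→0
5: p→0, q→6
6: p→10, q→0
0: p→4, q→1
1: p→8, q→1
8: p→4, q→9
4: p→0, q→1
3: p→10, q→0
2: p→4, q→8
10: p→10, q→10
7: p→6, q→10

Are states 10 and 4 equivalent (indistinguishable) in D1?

No

States {2,3,5,6,7} cannot be reached from the start state, so discard them.
Initial partition by acceptance: {0,1,4,9,10} | {8}.
On input p, block {0,1,4,9,10} splits into {0,4,9,10} and {1}.
Split {0,4,9,10} by δ(·,q) → {0,4} and {9,10}.
Split {9,10} by δ(·,q) → {9} and {10}.
Stable partition: {0,4} | {8} | {1} | {9} | {10} — 5 equivalence classes.
10 and 4 end up in different blocks, so they are distinguishable. For instance, the string 'qp' is accepted from only 10.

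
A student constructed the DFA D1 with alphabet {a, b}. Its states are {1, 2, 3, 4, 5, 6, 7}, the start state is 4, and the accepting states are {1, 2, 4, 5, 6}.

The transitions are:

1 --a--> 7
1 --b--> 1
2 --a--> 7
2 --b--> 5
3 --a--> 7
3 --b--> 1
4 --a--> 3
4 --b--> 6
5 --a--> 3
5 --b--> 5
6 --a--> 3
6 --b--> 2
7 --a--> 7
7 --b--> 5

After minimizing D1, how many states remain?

2

Initial partition by acceptance: {1,2,4,5,6} | {3,7}.
No further refinement is possible. Final partition (2 blocks): {1,2,4,5,6} | {3,7}.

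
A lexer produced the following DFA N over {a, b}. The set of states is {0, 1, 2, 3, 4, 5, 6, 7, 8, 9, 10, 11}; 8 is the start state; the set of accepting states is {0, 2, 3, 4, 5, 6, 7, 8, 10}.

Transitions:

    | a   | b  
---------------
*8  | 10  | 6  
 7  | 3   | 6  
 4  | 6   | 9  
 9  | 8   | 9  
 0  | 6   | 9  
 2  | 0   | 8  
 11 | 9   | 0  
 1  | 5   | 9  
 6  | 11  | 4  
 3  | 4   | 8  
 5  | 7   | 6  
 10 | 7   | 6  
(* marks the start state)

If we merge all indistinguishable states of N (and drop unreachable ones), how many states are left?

Reachable states from the start: {0,3,4,6,7,8,9,10,11}. Unreachable: {1,2,5} — drop them.
Initial partition by acceptance: {0,3,4,6,7,8,10} | {9,11}.
Split {0,3,4,6,7,8,10} by δ(·,a) → {0,3,4,7,8,10} and {6}.
On input a, block {0,3,4,7,8,10} splits into {3,7,8,10} and {0,4}.
On input a, block {3,7,8,10} splits into {7,8,10} and {3}.
On input a, block {7,8,10} splits into {8,10} and {7}.
Split {8,10} by δ(·,a) → {8} and {10}.
Refine {9,11} on symbol a: members go to different blocks, giving {9} and {11}.
The partition is now stable with 8 blocks: {8} | {9} | {6} | {0,4} | {3} | {7} | {10} | {11}.

8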